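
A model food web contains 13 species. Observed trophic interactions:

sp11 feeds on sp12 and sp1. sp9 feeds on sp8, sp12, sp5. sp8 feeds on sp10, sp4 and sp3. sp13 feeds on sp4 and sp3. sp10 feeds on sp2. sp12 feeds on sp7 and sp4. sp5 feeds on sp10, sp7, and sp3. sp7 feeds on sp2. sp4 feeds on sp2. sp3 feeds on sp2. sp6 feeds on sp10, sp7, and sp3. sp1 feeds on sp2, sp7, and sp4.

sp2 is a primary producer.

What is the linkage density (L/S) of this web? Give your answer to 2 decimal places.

L/S = 1.92

There are L = 25 links among S = 13 species.
L/S = 25/13 = 1.9231 ≈ 1.92.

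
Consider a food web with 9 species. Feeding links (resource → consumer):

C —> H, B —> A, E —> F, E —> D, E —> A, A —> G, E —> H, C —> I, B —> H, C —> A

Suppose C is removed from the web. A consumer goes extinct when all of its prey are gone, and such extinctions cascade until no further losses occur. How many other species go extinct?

1

Remove C.
Round 1: I (all prey gone) → extinct.
No further losses. Total secondary extinctions: 1.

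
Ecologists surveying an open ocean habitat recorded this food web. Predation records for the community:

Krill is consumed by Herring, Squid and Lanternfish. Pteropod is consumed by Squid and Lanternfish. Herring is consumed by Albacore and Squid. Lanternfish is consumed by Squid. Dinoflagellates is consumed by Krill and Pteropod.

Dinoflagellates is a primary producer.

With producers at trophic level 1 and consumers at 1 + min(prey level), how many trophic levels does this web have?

Producers (level 1): Dinoflagellates.
Following each consumer down to its lowest-level prey: Dinoflagellates → Krill → Herring → Albacore (levels 1 through 4).
All prey of Albacore (Herring 3) are at level 3 or above, so Albacore is at level 1 + 3 = 4.
Every consumer has at least one prey at level 3 or below, so none exceeds level 4.

4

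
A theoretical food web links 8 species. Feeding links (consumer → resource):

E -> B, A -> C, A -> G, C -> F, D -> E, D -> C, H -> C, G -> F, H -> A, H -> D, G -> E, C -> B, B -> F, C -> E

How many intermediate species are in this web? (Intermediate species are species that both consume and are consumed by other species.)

Intermediate species (has both prey and predators): B, E, G, C, A, D.
Count: 6.

6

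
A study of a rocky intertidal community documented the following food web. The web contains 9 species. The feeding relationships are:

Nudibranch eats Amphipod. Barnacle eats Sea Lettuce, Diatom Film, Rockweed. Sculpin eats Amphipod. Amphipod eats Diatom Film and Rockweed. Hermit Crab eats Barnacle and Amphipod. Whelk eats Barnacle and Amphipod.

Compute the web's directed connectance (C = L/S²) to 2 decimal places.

The web has S = 9 species and L = 11 feeding links.
C = L / S² = 11 / 81 = 0.1358 ≈ 0.14.

C = 0.14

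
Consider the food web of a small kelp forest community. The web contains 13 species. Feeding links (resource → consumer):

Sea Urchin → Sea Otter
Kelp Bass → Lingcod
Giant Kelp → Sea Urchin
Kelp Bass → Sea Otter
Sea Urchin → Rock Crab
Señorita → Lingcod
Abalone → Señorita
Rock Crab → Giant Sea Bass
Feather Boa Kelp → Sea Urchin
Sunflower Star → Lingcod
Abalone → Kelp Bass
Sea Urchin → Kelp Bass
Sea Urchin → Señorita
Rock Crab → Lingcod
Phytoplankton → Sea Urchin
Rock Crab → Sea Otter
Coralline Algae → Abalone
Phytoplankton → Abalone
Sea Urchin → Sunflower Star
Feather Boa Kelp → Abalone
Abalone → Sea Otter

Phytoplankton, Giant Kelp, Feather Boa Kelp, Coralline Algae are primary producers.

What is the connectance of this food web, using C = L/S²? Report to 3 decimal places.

The web has S = 13 species and L = 21 feeding links.
C = L / S² = 21 / 169 = 0.1243 ≈ 0.124.

C = 0.124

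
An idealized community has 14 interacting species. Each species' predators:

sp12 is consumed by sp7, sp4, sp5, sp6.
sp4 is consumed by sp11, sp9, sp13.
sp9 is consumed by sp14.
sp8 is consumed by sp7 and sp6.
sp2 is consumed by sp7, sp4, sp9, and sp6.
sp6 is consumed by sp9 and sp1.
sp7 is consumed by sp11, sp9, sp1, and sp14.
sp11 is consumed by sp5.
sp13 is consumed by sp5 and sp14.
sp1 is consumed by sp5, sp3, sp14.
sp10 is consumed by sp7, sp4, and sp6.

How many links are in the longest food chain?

One longest chain: sp8 → sp6 → sp1 → sp3.
It has 4 species and 3 links.

3 links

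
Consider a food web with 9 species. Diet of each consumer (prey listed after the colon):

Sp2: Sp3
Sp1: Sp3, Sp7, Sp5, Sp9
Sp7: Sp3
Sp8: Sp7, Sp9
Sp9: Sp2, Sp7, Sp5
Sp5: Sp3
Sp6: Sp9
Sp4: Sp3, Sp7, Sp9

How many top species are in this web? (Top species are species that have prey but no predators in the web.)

4

Top species (has prey, but nothing eats it): Sp1, Sp4, Sp8, Sp6.
Count: 4.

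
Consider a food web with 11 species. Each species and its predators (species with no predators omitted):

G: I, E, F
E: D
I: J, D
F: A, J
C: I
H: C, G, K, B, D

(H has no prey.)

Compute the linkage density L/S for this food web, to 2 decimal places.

L/S = 1.27

There are L = 14 links among S = 11 species.
L/S = 14/11 = 1.2727 ≈ 1.27.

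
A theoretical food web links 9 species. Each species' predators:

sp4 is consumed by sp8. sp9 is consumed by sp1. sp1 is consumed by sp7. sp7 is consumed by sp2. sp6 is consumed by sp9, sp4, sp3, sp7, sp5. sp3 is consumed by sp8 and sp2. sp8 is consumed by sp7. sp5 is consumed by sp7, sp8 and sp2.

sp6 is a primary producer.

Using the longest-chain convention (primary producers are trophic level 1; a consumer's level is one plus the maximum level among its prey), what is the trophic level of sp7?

Trophic level 4

sp6 is a producer → level 1.
sp9 eats sp6 → level 2.
sp1 eats sp9 → level 3.
sp7 eats sp1 (level 3); other prey at levels: sp6 1, sp5 2, sp8 3 → level 4.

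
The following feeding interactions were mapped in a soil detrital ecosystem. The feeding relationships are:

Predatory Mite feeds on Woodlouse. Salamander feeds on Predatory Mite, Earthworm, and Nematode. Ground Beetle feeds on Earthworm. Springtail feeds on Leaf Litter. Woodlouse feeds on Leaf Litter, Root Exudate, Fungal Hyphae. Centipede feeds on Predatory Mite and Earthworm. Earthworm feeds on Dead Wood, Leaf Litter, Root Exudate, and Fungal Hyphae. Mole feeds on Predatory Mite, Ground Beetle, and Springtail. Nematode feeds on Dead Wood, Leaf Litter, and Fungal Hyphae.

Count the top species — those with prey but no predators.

Top species (has prey, but nothing eats it): Mole, Salamander, Centipede.
Count: 3.

3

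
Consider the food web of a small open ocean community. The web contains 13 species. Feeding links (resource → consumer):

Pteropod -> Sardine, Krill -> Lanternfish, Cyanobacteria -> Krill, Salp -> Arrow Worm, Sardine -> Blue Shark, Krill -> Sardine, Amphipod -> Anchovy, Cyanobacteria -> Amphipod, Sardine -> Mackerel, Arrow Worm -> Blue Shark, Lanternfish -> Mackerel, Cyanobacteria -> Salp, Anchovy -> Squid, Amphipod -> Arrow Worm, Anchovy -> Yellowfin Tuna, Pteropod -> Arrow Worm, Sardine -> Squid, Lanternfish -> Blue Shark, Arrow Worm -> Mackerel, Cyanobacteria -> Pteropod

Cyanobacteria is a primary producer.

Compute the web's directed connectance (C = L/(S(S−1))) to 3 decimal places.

The web has S = 13 species and L = 20 feeding links.
C = L / (S(S−1)) = 20 / 156 = 0.1282 ≈ 0.128.

C = 0.128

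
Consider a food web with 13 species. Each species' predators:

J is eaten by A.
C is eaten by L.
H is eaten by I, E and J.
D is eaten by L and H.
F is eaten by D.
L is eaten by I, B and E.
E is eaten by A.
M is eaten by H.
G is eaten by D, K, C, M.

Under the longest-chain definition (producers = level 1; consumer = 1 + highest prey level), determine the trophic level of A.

G is a producer → level 1.
D eats G (level 1); other prey at levels: F 1 → level 2.
L eats D (level 2); other prey at levels: C 2 → level 3.
E eats L (level 3); other prey at levels: H 3 → level 4.
A eats E (level 4); other prey at levels: J 4 → level 5.

Trophic level 5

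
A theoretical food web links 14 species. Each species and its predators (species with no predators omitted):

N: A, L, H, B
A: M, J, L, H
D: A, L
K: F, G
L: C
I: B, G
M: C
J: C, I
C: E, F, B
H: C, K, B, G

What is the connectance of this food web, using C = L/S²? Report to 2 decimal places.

C = 0.13

The web has S = 14 species and L = 25 feeding links.
C = L / S² = 25 / 196 = 0.1276 ≈ 0.13.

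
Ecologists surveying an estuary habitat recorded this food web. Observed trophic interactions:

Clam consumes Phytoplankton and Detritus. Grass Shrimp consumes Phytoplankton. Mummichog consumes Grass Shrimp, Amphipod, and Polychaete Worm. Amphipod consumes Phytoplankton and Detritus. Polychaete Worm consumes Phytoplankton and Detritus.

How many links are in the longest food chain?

One longest chain: Phytoplankton → Grass Shrimp → Mummichog.
It has 3 species and 2 links.

2 links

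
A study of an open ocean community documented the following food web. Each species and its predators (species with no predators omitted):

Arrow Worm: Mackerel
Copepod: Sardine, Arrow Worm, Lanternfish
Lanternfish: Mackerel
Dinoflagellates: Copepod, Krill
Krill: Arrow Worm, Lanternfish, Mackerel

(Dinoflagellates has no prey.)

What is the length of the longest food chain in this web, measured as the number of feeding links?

3 links

One longest chain: Dinoflagellates → Copepod → Arrow Worm → Mackerel.
It has 4 species and 3 links.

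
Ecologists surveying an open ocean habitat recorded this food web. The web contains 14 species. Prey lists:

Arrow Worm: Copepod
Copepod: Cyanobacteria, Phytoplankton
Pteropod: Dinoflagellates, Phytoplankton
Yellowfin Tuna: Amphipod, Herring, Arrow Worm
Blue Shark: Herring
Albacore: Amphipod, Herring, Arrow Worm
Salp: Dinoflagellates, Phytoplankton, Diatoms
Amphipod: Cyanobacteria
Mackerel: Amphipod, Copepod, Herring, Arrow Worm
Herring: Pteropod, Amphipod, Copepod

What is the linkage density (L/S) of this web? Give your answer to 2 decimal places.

There are L = 23 links among S = 14 species.
L/S = 23/14 = 1.6429 ≈ 1.64.

L/S = 1.64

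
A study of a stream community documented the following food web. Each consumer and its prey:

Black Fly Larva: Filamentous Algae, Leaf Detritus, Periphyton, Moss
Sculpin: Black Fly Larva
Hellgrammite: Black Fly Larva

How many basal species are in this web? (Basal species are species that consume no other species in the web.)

4

Basal species (no prey listed): Filamentous Algae, Leaf Detritus, Periphyton, Moss.
Count: 4.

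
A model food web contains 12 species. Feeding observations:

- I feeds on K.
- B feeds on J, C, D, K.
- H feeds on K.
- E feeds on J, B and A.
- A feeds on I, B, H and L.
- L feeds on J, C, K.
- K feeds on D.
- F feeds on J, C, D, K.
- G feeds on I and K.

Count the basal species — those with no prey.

3

Basal species (no prey listed): C, D, J.
Count: 3.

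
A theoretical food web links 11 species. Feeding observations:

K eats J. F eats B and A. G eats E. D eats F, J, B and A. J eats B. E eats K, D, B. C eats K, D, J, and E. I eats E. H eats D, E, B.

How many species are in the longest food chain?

5 species

One longest chain: B → J → K → E → H.
It has 5 species and 4 links.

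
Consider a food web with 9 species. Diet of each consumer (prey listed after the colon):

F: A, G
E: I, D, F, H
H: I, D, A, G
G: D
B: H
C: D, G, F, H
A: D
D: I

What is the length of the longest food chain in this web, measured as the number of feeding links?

4 links

One longest chain: I → D → A → H → B.
It has 5 species and 4 links.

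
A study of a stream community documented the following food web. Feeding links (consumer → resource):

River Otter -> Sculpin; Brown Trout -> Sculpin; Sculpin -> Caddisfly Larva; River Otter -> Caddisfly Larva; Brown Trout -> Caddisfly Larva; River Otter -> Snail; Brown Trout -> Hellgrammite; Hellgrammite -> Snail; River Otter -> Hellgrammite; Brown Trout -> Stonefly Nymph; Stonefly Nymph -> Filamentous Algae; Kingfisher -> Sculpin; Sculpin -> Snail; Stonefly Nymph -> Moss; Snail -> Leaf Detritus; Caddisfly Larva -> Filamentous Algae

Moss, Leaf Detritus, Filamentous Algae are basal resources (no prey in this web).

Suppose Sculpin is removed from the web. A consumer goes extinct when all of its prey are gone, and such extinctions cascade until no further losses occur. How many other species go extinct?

1

Remove Sculpin.
Round 1: Kingfisher (all prey gone) → extinct.
No further losses. Total secondary extinctions: 1.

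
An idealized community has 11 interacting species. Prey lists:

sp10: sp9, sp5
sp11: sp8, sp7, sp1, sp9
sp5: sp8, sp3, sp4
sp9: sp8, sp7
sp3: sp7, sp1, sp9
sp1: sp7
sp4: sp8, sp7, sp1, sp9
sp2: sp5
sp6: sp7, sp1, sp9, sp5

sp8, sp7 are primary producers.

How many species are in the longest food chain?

One longest chain: sp7 → sp1 → sp3 → sp5 → sp10.
It has 5 species and 4 links.

5 species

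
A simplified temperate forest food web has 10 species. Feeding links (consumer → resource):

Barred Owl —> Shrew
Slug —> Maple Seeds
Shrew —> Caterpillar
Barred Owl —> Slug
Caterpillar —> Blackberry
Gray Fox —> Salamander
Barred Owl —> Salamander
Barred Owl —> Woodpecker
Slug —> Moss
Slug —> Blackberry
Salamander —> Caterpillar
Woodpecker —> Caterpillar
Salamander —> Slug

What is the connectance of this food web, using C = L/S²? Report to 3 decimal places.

C = 0.130

The web has S = 10 species and L = 13 feeding links.
C = L / S² = 13 / 100 = 0.1300 ≈ 0.130.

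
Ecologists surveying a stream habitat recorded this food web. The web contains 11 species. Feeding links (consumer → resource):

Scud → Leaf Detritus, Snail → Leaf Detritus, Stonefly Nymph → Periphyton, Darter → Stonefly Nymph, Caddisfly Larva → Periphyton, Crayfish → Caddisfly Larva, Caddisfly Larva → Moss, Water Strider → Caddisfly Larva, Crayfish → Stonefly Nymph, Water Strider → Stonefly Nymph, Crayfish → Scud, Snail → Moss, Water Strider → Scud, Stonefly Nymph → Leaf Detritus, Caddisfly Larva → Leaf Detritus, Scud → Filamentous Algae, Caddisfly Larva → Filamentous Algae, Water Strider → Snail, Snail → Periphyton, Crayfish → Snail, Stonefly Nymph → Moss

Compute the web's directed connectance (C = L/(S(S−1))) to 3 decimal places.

C = 0.191

The web has S = 11 species and L = 21 feeding links.
C = L / (S(S−1)) = 21 / 110 = 0.1909 ≈ 0.191.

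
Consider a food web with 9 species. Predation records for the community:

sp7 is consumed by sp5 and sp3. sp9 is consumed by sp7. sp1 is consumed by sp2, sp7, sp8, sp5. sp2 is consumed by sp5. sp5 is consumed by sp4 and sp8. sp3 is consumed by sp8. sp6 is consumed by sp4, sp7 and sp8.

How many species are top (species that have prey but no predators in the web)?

2

Top species (has prey, but nothing eats it): sp4, sp8.
Count: 2.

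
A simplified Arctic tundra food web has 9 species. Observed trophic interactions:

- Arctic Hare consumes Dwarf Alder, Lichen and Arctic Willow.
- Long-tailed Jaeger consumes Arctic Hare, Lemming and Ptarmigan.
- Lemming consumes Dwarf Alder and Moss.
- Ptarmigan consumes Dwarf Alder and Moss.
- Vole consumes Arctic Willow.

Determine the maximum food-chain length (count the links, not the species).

One longest chain: Dwarf Alder → Ptarmigan → Long-tailed Jaeger.
It has 3 species and 2 links.

2 links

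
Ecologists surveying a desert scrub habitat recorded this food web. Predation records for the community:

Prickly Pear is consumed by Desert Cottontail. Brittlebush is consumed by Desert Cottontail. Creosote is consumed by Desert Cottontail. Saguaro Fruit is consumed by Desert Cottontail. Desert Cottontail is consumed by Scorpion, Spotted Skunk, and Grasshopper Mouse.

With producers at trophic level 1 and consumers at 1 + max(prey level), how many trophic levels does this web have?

3

Producers (level 1): Creosote, Brittlebush, Saguaro Fruit, Prickly Pear.
Creosote → Desert Cottontail → Scorpion gives Scorpion level 3.
No species has a prey at level 3, so no species reaches level 4.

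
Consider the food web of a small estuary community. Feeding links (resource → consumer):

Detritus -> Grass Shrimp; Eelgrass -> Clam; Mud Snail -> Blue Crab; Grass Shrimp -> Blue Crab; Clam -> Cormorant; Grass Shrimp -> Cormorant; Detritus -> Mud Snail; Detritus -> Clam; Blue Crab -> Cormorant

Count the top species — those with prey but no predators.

Top species (has prey, but nothing eats it): Cormorant.
Count: 1.

1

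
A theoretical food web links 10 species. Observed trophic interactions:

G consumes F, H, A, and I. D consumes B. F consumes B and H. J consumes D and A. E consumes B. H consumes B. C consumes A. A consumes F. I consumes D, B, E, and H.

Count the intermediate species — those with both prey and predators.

Intermediate species (has both prey and predators): D, H, E, F, I, A.
Count: 6.

6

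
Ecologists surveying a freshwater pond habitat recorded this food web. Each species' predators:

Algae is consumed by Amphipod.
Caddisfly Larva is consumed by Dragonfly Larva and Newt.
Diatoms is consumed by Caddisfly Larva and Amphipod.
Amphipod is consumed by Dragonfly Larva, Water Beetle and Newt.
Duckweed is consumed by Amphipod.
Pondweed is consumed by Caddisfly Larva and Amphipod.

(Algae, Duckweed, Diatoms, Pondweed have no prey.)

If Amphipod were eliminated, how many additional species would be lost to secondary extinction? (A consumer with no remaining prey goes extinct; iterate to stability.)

1

Remove Amphipod.
Round 1: Water Beetle (all prey gone) → extinct.
No further losses. Total secondary extinctions: 1.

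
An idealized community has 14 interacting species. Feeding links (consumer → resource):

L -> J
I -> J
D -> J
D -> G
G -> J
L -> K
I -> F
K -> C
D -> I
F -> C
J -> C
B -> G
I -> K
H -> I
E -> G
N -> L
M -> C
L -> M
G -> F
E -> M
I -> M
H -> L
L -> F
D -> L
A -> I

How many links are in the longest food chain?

One longest chain: C → F → I → A.
It has 4 species and 3 links.

3 links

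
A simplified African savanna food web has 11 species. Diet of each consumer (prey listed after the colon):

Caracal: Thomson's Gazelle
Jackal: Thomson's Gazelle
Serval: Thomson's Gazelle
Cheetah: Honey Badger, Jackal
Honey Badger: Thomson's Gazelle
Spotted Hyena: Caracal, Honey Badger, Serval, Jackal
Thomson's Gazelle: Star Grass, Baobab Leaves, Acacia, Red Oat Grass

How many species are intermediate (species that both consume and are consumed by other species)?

5

Intermediate species (has both prey and predators): Thomson's Gazelle, Caracal, Honey Badger, Serval, Jackal.
Count: 5.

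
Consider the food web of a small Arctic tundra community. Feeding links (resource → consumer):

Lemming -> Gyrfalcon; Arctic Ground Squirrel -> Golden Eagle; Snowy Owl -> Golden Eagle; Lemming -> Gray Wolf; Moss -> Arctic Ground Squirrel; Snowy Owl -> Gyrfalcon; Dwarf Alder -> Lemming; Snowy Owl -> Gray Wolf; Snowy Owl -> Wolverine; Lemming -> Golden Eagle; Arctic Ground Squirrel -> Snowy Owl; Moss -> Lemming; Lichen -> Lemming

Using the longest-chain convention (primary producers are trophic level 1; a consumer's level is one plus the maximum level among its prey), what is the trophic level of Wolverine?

Moss is a producer → level 1.
Arctic Ground Squirrel eats Moss → level 2.
Snowy Owl eats Arctic Ground Squirrel → level 3.
Wolverine eats Snowy Owl → level 4.

Trophic level 4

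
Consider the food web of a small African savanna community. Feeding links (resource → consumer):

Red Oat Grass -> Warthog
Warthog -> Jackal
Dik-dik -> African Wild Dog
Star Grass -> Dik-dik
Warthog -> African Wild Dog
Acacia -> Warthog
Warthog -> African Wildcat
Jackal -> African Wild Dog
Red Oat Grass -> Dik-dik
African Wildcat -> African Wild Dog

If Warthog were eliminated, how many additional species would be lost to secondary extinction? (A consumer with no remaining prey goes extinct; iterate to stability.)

Remove Warthog.
Round 1: African Wildcat (all prey gone), Jackal (all prey gone) → extinct.
No further losses. Total secondary extinctions: 2.

2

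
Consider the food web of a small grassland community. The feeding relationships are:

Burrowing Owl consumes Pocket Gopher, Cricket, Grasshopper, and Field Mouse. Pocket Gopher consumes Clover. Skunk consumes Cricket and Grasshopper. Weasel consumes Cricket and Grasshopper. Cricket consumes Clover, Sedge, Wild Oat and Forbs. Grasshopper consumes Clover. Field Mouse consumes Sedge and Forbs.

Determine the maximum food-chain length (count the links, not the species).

2 links

One longest chain: Clover → Grasshopper → Skunk.
It has 3 species and 2 links.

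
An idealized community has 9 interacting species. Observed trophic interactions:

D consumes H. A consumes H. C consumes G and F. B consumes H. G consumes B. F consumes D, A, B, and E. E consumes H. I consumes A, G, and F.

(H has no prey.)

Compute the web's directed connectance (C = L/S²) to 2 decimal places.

The web has S = 9 species and L = 14 feeding links.
C = L / S² = 14 / 81 = 0.1728 ≈ 0.17.

C = 0.17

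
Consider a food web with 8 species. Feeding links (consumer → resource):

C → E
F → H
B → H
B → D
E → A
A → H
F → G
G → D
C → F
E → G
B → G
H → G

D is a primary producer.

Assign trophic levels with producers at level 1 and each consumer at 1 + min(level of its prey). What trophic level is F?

Trophic level 3

D is a producer → level 1.
G eats D → level 2.
F eats G → level 3.
No prey of F is below level 2, so 3 is the minimum.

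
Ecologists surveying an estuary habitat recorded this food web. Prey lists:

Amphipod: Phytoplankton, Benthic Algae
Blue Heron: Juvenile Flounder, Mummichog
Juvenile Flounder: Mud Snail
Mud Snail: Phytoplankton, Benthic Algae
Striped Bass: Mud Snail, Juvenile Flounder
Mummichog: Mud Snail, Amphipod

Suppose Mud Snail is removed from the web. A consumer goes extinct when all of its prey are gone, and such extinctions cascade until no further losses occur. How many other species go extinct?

Remove Mud Snail.
Round 1: Juvenile Flounder (all prey gone) → extinct.
Round 2: Striped Bass (all prey gone) → extinct.
No further losses. Total secondary extinctions: 2.

2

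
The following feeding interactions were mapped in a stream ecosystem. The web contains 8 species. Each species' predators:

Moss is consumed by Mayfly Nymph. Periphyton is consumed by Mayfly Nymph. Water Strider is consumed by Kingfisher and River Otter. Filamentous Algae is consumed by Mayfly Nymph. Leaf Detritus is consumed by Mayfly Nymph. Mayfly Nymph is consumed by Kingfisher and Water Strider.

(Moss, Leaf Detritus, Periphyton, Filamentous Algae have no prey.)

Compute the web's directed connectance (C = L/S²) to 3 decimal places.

C = 0.125

The web has S = 8 species and L = 8 feeding links.
C = L / S² = 8 / 64 = 0.1250 ≈ 0.125.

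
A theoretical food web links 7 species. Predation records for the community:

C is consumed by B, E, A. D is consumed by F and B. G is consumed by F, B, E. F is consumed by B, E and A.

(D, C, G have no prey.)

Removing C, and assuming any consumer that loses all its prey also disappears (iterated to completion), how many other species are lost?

Remove C.
Every predator of it retains at least one other prey: B still has D, G, F; E still has G, F; A still has F.
No consumer loses all prey, so no secondary extinctions occur.

0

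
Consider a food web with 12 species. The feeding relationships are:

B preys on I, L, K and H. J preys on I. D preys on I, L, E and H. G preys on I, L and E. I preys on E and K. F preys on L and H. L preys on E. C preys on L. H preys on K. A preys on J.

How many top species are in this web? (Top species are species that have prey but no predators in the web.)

Top species (has prey, but nothing eats it): D, G, B, C, F, A.
Count: 6.

6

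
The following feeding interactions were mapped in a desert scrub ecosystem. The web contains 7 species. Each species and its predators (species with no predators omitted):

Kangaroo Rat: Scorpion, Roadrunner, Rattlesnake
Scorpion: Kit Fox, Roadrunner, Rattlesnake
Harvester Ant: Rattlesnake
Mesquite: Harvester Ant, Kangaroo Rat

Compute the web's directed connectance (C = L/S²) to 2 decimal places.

The web has S = 7 species and L = 9 feeding links.
C = L / S² = 9 / 49 = 0.1837 ≈ 0.18.

C = 0.18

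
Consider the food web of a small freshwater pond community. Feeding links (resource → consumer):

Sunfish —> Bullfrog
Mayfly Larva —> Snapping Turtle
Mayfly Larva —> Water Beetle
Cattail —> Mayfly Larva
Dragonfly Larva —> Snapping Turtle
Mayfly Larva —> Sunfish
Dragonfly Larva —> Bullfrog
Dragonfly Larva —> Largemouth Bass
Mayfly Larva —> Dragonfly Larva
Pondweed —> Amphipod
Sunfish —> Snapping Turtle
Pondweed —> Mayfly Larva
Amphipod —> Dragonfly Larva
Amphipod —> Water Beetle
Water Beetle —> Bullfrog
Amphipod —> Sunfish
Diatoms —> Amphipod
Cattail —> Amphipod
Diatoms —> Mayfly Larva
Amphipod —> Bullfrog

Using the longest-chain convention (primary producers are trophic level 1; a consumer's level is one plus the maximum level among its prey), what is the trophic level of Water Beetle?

Cattail is a producer → level 1.
Amphipod eats Cattail (level 1); other prey at levels: Diatoms 1, Pondweed 1 → level 2.
Water Beetle eats Amphipod (level 2); other prey at levels: Mayfly Larva 2 → level 3.

Trophic level 3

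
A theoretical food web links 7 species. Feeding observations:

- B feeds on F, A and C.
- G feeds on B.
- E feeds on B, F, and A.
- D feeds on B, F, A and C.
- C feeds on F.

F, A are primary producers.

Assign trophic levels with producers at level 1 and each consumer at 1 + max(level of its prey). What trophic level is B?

F is a producer → level 1.
C eats F → level 2.
B eats C (level 2); other prey at levels: F 1, A 1 → level 3.

Trophic level 3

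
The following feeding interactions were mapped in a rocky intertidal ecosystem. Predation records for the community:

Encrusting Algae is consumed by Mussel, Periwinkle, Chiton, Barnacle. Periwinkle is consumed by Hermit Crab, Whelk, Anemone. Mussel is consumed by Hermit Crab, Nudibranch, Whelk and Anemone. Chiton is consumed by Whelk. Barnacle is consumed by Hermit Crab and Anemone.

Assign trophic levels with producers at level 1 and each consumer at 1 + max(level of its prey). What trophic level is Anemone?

Trophic level 3

Encrusting Algae is a producer → level 1.
Mussel eats Encrusting Algae → level 2.
Anemone eats Mussel (level 2); other prey at levels: Barnacle 2, Periwinkle 2 → level 3.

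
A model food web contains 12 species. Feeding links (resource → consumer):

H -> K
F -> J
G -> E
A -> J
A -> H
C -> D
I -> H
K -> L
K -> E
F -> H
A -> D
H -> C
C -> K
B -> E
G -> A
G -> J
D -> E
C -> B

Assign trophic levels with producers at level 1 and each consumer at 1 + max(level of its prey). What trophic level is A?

G is a producer → level 1.
A eats G → level 2.

Trophic level 2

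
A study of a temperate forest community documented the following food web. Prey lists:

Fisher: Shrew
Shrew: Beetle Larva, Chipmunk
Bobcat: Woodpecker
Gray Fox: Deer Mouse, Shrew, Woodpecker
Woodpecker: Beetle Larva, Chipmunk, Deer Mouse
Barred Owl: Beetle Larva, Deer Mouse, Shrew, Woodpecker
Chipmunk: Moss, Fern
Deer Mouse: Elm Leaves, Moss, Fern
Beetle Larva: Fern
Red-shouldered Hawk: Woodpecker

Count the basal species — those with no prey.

3

Basal species (no prey listed): Elm Leaves, Moss, Fern.
Count: 3.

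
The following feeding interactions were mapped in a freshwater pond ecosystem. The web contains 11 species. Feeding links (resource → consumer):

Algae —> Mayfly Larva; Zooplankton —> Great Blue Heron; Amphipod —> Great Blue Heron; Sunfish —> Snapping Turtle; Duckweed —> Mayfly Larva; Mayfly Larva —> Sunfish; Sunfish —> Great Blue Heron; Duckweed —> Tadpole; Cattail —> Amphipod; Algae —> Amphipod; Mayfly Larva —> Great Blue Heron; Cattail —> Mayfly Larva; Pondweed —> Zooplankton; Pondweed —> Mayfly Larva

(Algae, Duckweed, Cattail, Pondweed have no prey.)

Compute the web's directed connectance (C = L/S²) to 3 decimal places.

The web has S = 11 species and L = 14 feeding links.
C = L / S² = 14 / 121 = 0.1157 ≈ 0.116.

C = 0.116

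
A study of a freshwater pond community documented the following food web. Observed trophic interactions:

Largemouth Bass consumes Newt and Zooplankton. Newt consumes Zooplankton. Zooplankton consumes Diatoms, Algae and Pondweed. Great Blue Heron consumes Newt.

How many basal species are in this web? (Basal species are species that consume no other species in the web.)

3

Basal species (no prey listed): Pondweed, Diatoms, Algae.
Count: 3.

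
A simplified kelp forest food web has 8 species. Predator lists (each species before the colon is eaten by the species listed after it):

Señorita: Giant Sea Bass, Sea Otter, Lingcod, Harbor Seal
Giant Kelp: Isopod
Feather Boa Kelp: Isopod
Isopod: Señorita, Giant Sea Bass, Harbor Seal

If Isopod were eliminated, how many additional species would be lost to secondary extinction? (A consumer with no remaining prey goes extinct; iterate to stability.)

5

Remove Isopod.
Round 1: Señorita (all prey gone) → extinct.
Round 2: Giant Sea Bass (all prey gone), Sea Otter (all prey gone), Lingcod (all prey gone), Harbor Seal (all prey gone) → extinct.
No further losses. Total secondary extinctions: 5.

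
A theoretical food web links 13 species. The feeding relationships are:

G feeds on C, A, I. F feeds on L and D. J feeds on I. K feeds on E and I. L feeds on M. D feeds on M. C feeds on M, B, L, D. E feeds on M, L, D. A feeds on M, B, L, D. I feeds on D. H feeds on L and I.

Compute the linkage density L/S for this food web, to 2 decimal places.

L/S = 1.85

There are L = 24 links among S = 13 species.
L/S = 24/13 = 1.8462 ≈ 1.85.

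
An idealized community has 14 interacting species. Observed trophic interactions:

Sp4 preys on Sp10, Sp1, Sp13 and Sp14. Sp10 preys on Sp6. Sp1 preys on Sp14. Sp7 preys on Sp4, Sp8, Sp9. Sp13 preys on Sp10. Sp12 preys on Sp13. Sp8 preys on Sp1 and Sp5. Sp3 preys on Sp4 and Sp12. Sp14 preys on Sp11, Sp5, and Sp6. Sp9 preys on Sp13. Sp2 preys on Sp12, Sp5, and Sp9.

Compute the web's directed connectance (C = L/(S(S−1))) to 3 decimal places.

C = 0.121

The web has S = 14 species and L = 22 feeding links.
C = L / (S(S−1)) = 22 / 182 = 0.1209 ≈ 0.121.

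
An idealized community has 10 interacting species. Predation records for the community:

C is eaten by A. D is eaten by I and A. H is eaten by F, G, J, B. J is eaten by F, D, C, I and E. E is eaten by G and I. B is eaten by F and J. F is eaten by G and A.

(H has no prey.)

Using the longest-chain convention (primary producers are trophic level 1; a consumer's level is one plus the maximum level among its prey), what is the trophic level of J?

H is a producer → level 1.
B eats H → level 2.
J eats B (level 2); other prey at levels: H 1 → level 3.

Trophic level 3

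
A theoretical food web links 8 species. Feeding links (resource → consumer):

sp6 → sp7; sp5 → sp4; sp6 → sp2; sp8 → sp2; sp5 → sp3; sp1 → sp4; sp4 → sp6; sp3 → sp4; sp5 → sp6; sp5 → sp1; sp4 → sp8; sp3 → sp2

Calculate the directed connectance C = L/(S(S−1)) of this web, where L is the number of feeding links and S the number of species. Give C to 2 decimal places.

The web has S = 8 species and L = 12 feeding links.
C = L / (S(S−1)) = 12 / 56 = 0.2143 ≈ 0.21.

C = 0.21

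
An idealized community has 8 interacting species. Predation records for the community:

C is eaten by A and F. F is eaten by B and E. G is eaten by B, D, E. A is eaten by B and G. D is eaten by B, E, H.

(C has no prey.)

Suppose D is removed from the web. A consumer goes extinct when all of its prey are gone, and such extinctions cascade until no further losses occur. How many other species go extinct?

1

Remove D.
Round 1: H (all prey gone) → extinct.
No further losses. Total secondary extinctions: 1.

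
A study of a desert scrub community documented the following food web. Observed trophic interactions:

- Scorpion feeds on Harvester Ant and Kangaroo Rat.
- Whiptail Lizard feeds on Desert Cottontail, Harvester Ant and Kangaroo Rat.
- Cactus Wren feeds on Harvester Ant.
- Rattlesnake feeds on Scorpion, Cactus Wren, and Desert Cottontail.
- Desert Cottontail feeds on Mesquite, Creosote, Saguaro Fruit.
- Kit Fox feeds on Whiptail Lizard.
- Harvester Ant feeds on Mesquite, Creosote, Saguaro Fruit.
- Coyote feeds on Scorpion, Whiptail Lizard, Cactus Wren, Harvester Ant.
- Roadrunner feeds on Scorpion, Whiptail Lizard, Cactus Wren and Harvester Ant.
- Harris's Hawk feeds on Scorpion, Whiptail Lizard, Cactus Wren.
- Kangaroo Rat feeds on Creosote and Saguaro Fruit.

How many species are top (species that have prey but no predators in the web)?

5

Top species (has prey, but nothing eats it): Rattlesnake, Roadrunner, Coyote, Harris's Hawk, Kit Fox.
Count: 5.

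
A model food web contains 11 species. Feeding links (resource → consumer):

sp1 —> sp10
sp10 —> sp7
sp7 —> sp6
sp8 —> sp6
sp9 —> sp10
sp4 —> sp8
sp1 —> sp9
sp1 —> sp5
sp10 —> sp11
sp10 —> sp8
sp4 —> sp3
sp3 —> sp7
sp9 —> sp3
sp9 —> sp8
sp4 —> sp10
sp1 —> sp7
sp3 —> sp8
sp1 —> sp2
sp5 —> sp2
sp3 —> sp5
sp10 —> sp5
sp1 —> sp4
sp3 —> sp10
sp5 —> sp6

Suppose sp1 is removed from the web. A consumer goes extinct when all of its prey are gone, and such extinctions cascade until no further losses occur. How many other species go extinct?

10

Remove sp1.
Round 1: sp9 (all prey gone), sp4 (all prey gone) → extinct.
Round 2: sp3 (all prey gone) → extinct.
Round 3: sp10 (all prey gone) → extinct.
Round 4: sp5 (all prey gone), sp11 (all prey gone), sp8 (all prey gone), sp7 (all prey gone) → extinct.
Round 5: sp2 (all prey gone), sp6 (all prey gone) → extinct.
No further losses. Total secondary extinctions: 10.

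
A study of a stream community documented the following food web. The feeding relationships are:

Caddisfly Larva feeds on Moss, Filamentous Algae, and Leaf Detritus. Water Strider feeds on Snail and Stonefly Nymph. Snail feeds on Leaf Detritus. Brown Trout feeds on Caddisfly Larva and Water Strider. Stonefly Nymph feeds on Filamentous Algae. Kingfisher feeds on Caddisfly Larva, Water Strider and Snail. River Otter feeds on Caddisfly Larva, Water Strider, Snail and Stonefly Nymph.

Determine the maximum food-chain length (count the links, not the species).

3 links

One longest chain: Filamentous Algae → Stonefly Nymph → Water Strider → Brown Trout.
It has 4 species and 3 links.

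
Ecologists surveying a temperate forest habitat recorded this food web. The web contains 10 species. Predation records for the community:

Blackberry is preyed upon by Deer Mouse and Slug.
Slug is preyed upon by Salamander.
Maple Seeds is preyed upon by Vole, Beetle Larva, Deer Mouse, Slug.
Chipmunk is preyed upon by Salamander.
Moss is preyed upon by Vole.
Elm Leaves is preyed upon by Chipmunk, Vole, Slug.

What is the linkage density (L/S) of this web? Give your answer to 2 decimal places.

There are L = 12 links among S = 10 species.
L/S = 12/10 = 1.2000 ≈ 1.20.

L/S = 1.20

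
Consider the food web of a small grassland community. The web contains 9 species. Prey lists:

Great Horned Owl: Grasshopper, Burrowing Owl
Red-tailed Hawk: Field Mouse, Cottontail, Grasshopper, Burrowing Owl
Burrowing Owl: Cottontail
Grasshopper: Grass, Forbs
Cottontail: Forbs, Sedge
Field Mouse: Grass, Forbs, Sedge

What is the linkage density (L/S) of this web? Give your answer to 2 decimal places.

There are L = 14 links among S = 9 species.
L/S = 14/9 = 1.5556 ≈ 1.56.

L/S = 1.56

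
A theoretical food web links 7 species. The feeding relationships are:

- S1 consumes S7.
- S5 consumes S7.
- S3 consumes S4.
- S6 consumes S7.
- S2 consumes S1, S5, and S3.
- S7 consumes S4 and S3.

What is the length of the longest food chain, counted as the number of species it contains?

5 species

One longest chain: S4 → S3 → S7 → S1 → S2.
It has 5 species and 4 links.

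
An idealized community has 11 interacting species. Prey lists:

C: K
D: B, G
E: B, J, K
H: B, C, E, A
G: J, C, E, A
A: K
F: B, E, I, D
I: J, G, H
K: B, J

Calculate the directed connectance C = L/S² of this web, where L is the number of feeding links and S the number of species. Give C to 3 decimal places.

C = 0.198

The web has S = 11 species and L = 24 feeding links.
C = L / S² = 24 / 121 = 0.1983 ≈ 0.198.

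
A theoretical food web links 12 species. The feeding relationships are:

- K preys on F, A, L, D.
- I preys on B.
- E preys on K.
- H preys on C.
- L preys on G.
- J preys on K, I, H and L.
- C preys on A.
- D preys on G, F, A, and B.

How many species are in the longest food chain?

One longest chain: G → L → K → E.
It has 4 species and 3 links.

4 species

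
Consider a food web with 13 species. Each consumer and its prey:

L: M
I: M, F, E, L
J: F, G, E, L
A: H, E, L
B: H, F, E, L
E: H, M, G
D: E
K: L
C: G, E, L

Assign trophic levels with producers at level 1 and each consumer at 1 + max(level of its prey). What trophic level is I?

H is a producer → level 1.
E eats H (level 1); other prey at levels: M 1, G 1 → level 2.
I eats E (level 2); other prey at levels: M 1, F 1, L 2 → level 3.

Trophic level 3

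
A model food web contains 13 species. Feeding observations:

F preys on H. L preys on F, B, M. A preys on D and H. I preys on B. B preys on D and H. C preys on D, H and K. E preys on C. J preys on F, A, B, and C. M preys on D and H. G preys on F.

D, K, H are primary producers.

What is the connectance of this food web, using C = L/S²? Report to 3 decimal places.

C = 0.118

The web has S = 13 species and L = 20 feeding links.
C = L / S² = 20 / 169 = 0.1183 ≈ 0.118.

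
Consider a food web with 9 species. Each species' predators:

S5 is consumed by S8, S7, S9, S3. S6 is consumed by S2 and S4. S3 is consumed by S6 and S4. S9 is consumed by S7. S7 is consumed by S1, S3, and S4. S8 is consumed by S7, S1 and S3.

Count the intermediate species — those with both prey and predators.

5

Intermediate species (has both prey and predators): S9, S8, S7, S3, S6.
Count: 5.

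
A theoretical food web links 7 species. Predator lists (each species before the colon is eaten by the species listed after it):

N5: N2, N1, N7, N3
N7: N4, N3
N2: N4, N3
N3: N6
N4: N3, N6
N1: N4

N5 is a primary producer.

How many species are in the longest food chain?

5 species

One longest chain: N5 → N2 → N4 → N3 → N6.
It has 5 species and 4 links.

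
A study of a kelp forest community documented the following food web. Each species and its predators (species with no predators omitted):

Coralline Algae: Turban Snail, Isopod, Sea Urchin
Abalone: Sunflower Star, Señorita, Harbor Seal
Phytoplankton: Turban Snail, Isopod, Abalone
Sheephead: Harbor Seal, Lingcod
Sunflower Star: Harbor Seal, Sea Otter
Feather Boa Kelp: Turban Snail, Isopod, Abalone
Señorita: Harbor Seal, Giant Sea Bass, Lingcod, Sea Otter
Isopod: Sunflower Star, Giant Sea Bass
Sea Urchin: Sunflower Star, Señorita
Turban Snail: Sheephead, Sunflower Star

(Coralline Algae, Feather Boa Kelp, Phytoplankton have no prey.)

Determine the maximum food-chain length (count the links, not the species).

One longest chain: Coralline Algae → Turban Snail → Sunflower Star → Harbor Seal.
It has 4 species and 3 links.

3 links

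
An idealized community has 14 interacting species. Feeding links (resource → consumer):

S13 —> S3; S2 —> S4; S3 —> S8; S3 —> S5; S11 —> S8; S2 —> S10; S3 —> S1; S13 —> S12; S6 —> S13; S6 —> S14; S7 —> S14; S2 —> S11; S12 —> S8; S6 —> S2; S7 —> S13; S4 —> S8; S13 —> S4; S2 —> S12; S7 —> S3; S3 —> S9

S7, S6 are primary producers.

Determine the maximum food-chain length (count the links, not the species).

3 links

One longest chain: S7 → S13 → S3 → S9.
It has 4 species and 3 links.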